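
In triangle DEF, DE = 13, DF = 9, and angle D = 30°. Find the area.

When two sides and the included angle are known, the area formula is (1/2)ab sin(C).
The height from one side to the opposite vertex is 9 sin(30°) = 9/2.
Area = (1/2) * 13 * 9/2 = 117/4.

117/4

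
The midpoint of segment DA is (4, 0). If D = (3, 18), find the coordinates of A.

Using the midpoint formula: M = ((x1 + x2)/2, (y1 + y2)/2)
We know M = (4, 0) and D = (3, 18)
For x: 4 = (3 + x2)/2, so x2 = 2*4 - 3 = 5
For y: 0 = (18 + y2)/2, so y2 = 2*0 - 18 = -18
A = (5, -18)

(5, -18)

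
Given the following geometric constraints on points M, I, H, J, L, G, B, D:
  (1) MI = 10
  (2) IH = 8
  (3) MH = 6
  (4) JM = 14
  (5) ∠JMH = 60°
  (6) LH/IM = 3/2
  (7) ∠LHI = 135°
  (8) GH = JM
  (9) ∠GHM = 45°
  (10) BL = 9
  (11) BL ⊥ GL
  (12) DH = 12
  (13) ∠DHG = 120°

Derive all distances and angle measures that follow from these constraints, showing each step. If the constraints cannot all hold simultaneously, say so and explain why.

The constraints are consistent.

From the given relations:
  LH = 3/2·IM = 3/2·10 = 15
  GH = JM = 14

Step 1: From MH = 6, HG = 14, and ∠MHG = 45°, by the law of cosines:
  MG² = MH² + HG² - 2·MH·HG·cos(45°) = 36 + 196 - 118.8 = 113.2
  MG ≈ 10.64

Step 2: From IH = 8, HL = 15, and ∠IHL = 135°, by the law of cosines:
  IL² = IH² + HL² - 2·IH·HL·cos(135°) = 64 + 225 + 169.7 = 458.7
  IL ≈ 21.42

Step 3: From HM = 6, MJ = 14, and ∠HMJ = 60°, by the law of cosines:
  HJ² = HM² + MJ² - 2·HM·MJ·cos(60°) = 36 + 196 - 84 = 148
  HJ = 2·√37

Step 4: From GH = 14, HD = 12, and ∠GHD = 120°, by the law of cosines:
  GD² = GH² + HD² - 2·GH·HD·cos(120°) = 196 + 144 + 168 = 508
  GD = 2·√127

Step 5: From MH = 6, MI = 10, HI = 8, by the inverse law of cosines:
  cos(∠HMI) = (MH² + MI² - HI²) / (2·MH·MI)
  ∠HMI = 53.13°

Step 6: From IH = 8, IM = 10, HM = 6, by the inverse law of cosines:
  cos(∠HIM) = (IH² + IM² - HM²) / (2·IH·IM)
  ∠HIM = 36.87°

Step 7: From HI = 8, HM = 6, IM = 10, by the inverse law of cosines:
  cos(∠IHM) = (HI² + HM² - IM²) / (2·HI·HM)
  ∠IHM = 90°

Step 8: From MG = 10.64, MH = 6, GH = 14, by the inverse law of cosines:
  cos(∠GMH) = (MG² + MH² - GH²) / (2·MG·MH)
  ∠GMH = 111.5°

Step 9: From IH = 8, IL = 21.42, HL = 15, by the inverse law of cosines:
  cos(∠HIL) = (IH² + IL² - HL²) / (2·IH·IL)
  ∠HIL = 29.69°

Step 10: From HJ = 2·√37, HM = 6, JM = 14, by the inverse law of cosines:
  cos(∠JHM) = (HJ² + HM² - JM²) / (2·HJ·HM)
  ∠JHM = 94.72°

Step 11: From JH = 2·√37, JM = 14, HM = 6, by the inverse law of cosines:
  cos(∠HJM) = (JH² + JM² - HM²) / (2·JH·JM)
  ∠HJM = 25.28°

Step 12: From LH = 15, LI = 21.42, HI = 8, by the inverse law of cosines:
  cos(∠HLI) = (LH² + LI² - HI²) / (2·LH·LI)
  ∠HLI = 15.31°

Step 13: From GD = 2·√127, GH = 14, DH = 12, by the inverse law of cosines:
  cos(∠DGH) = (GD² + GH² - DH²) / (2·GD·GH)
  ∠DGH = 27.46°

Step 14: From GH = 14, GM = 10.64, HM = 6, by the inverse law of cosines:
  cos(∠HGM) = (GH² + GM² - HM²) / (2·GH·GM)
  ∠HGM = 23.5°

Step 15: From DG = 2·√127, DH = 12, GH = 14, by the inverse law of cosines:
  cos(∠GDH) = (DG² + DH² - GH²) / (2·DG·DH)
  ∠GDH = 32.54°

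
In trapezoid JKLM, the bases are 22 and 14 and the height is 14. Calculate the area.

Area of a trapezoid = (base1 + base2) * height / 2
Area = (22 + 14) * 14 / 2
Area = 36 * 14 / 2
Area = 504 / 2
Area = 252

252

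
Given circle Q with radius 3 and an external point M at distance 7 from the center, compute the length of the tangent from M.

tangent = √(d² - r²) = √(7² - 3²) = √(49 - 9) = √40 = 2*sqrt(10)

2*sqrt(10)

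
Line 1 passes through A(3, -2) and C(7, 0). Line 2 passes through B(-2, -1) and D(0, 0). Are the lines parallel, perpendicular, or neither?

Slope of line 1: m1 = (0 - -2)/(7 - 3) = 2/4 = 1/2
Slope of line 2: m2 = (0 - -1)/(0 - -2) = 1/2 = 1/2
Two lines are parallel if and only if they have equal slopes (or both are vertical).
Here m1 = m2 = 1/2, confirming the lines are parallel.

Parallel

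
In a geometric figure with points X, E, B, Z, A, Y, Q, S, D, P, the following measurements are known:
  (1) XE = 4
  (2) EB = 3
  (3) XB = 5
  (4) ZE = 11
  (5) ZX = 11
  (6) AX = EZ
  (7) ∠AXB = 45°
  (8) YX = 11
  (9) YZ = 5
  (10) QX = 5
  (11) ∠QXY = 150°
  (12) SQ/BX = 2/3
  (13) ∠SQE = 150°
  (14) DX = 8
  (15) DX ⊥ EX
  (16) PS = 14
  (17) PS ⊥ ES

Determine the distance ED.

Step 1: By the law of cosines on triangle EXD: ED² = 4² + 8² − 2·4·8·cos(90°) = 80, so ED = 4·√5.

Therefore, the length of ED = 4·√5.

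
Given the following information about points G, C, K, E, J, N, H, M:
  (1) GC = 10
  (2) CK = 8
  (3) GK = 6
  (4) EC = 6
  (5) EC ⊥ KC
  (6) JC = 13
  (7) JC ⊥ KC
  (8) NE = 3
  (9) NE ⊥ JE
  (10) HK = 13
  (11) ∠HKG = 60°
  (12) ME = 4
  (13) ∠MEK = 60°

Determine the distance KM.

Step 1: By the law of cosines on triangle ECK: EK² = 6² + 8² − 2·6·8·cos(90°) = 100, so EK = 10.
Step 2: By the law of cosines on triangle KEM: KM² = 10² + 4² − 2·10·4·cos(60°) = 76, so KM = 2·√19.

Therefore, the length of KM = 2·√19.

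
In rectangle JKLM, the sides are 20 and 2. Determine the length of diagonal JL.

d = sqrt(20^2 + 2^2) = sqrt(404) = 2*sqrt(101)

2*sqrt(101)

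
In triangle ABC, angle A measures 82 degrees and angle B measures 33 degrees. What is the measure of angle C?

By the triangle angle sum property, the three interior angles of any triangle add up to 180°.
We know angle A = 82° and angle B = 33°, so their sum is 115°.
Therefore angle C = 180° - 115° = 65°.

65 degrees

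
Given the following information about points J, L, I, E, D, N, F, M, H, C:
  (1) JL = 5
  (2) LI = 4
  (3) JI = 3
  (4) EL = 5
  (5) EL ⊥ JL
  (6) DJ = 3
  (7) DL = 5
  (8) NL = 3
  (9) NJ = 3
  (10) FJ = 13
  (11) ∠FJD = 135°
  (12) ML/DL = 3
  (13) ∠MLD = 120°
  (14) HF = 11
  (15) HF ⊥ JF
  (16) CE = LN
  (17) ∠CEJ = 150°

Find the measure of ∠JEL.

Step 1: By the law of cosines on triangle ELJ: EJ² = 5² + 5² − 2·5·5·cos(90°) = 50, so EJ = 5·√2.
Step 2: By the inverse law of cosines on triangle JEL: cos(∠JEL) = ((5·√2)² + 5² − 5²) / (2·5·√2·5) = 50/70.71 = 0.7071, so ∠JEL = 45°.

Therefore, the measure of angle ∠JEL = 45°.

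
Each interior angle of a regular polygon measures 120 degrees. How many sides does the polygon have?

Exterior angle = 180 - 120 = 60. n = 360 / 60 = 6.

6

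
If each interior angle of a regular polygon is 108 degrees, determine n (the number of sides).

Exterior angle = 180 - 108 = 72. n = 360 / 72 = 5.

5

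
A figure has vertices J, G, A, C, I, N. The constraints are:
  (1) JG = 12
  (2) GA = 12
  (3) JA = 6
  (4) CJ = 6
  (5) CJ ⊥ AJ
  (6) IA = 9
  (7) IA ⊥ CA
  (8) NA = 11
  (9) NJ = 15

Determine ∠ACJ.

Step 1: By the law of cosines on triangle CJA: CA² = 6² + 6² − 2·6·6·cos(90°) = 72, so CA = 6·√2.
Step 2: By the inverse law of cosines on triangle ACJ: cos(∠ACJ) = ((6·√2)² + 6² − 6²) / (2·6·√2·6) = 72/101.82 = 0.7071, so ∠ACJ = 45°.

Therefore, the measure of angle ∠ACJ = 45°.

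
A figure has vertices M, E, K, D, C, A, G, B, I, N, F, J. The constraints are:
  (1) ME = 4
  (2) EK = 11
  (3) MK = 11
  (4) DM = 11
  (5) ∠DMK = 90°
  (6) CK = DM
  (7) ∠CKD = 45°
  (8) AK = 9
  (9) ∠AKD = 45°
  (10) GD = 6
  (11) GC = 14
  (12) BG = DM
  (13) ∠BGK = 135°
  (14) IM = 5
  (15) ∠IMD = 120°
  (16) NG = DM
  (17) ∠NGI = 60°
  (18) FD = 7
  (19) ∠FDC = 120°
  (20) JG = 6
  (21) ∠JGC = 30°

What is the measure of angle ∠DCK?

From the given relations: CK = DM = 11.
Step 1: By the law of cosines on triangle DMK: DK² = 11² + 11² − 2·11·11·cos(90°) = 242, so DK = 11·√2.
Step 2: By the law of cosines on triangle CKD: CD² = 11² + (11·√2)² − 2·11·11·√2·cos(45°) = 121, so CD = 11.
Step 3: By the inverse law of cosines on triangle DCK: cos(∠DCK) = (11² + 11² − (11·√2)²) / (2·11·11) = 0/242 = 0, so ∠DCK = 90°.

Therefore, the measure of angle ∠DCK = 90°.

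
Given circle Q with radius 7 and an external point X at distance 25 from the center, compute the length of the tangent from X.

Let T be the point of tangency. Then QT ⊥ XT (radius ⊥ tangent).
In right triangle QTX: QX² = QT² + XT²
25² = 7² + XT²
XT² = 576, XT = 24

24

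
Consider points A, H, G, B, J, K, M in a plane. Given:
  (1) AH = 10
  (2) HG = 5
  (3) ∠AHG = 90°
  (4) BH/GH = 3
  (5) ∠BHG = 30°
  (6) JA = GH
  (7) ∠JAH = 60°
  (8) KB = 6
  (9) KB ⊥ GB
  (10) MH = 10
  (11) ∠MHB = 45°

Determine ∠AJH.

From the given relations: JA = GH = 5.
Step 1: By the law of cosines on triangle JAH: JH² = 5² + 10² − 2·5·10·cos(60°) = 75, so JH = 5·√3.
Step 2: By the inverse law of cosines on triangle AJH: cos(∠AJH) = (5² + (5·√3)² − 10²) / (2·5·5·√3) = 0/86.6 = 0, so ∠AJH = 90°.

Therefore, the measure of angle ∠AJH = 90°.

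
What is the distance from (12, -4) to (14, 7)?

d = sqrt((2)^2 + (11)^2) = sqrt(125) = 5*sqrt(5)

5*sqrt(5)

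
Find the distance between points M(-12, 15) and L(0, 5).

The horizontal distance is |0 - -12| = 12 and the vertical distance is |5 - 15| = 10.
By the Pythagorean theorem, d = sqrt(12^2 + 10^2) = sqrt(244) = 2*sqrt(61).

2*sqrt(61)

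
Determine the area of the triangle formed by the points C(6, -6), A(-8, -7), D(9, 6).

Using the Shoelace formula for a triangle:
Area = (1/2)|x0(y1 - y2) + x1(y2 - y0) + x2(y0 - y1)|
Area = (1/2)|6(-7 - 6) + -8(6 - -6) + 9(-6 - -7)|
Area = (1/2)|-78 + -96 + 9|
Area = (1/2)|-165|
Area = (1/2)(165)
Area = 165/2

165/2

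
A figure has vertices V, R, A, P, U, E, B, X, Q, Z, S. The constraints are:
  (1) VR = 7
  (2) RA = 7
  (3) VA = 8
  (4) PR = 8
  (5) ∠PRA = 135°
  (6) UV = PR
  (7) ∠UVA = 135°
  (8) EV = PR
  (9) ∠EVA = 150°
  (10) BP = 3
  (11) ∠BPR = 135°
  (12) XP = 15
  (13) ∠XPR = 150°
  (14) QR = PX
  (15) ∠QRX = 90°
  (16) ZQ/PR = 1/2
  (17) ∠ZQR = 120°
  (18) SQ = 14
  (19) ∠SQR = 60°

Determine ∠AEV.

From the given relations: EV = PR = 8.
Step 1: By the law of cosines on triangle EVA: EA² = 8² + 8² − 2·8·8·cos(150°) = 238.85, so EA ≈ 15.45.
Step 2: By the inverse law of cosines on triangle AEV: cos(∠AEV) = (15.45² + 8² − 8²) / (2·15.45·8) = 238.85/247.28 = 0.9659, so ∠AEV = 15°.

Therefore, the measure of angle ∠AEV = 15°.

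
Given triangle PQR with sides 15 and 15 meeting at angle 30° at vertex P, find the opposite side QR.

By the law of cosines: QR^2 = PQ^2 + PR^2 - 2*PQ*PR*cos(P)
QR^2 = 15^2 + 15^2 - 2*15*15*cos(30°)
QR^2 = 225 + 225 - 450*(sqrt(3)/2)
QR^2 = 450 - 225*sqrt(3)
QR = 15*sqrt(2 - sqrt(3))

15*sqrt(2 - sqrt(3))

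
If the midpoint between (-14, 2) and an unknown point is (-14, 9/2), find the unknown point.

Using the midpoint formula: M = ((x1 + x2)/2, (y1 + y2)/2)
We know M = (-14, 9/2) and M = (-14, 2)
For x: -14 = (-14 + x2)/2, so x2 = 2*-14 - -14 = -14
For y: 9/2 = (2 + y2)/2, so y2 = 2*9/2 - 2 = 7
K = (-14, 7)

(-14, 7)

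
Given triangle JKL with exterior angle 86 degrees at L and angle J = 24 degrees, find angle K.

angle K = 86 - 24 = 62 degrees (exterior angle theorem).

62 degrees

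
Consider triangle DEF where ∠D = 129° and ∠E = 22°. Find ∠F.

The interior angles sum to 180°: angle F = 180 - 129 - 22 = 29°.
The triangle is obtuse (angles 129°, 22°, 29°).

29 degrees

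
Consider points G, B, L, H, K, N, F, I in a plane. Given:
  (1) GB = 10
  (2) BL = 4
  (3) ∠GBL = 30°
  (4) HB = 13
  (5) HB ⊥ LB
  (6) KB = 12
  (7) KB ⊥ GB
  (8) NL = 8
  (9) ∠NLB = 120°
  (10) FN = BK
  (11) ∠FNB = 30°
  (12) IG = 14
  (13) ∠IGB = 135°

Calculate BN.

Step 1: By the law of cosines on triangle BLN: BN² = 4² + 8² − 2·4·8·cos(120°) = 112, so BN = 4·√7.

Therefore, the length of BN = 4·√7.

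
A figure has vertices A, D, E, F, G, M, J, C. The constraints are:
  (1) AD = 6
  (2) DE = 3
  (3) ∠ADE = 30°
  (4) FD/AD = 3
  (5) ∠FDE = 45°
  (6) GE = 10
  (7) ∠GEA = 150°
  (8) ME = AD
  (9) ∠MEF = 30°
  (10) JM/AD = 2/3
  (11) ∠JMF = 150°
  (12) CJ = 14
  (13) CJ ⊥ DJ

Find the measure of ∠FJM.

From the given relations: FD = 3·AD = 3·6 = 18; ME = AD = 6; JM = 2/3·AD = 2/3·6 = 4.
Step 1: By the law of cosines on triangle EDF: EF² = 3² + 18² − 2·3·18·cos(45°) = 256.63, so EF ≈ 16.02.
Step 2: By the law of cosines on triangle FEM: FM² = 16.02² + 6² − 2·16.02·6·cos(30°) = 126.15, so FM ≈ 11.23.
Step 3: By the law of cosines on triangle JMF: JF² = 4² + 11.23² − 2·4·11.23·cos(150°) = 219.97, so JF ≈ 14.83.
Step 4: By the inverse law of cosines on triangle FJM: cos(∠FJM) = (14.83² + 4² − 11.23²) / (2·14.83·4) = 109.82/118.65 = 0.9255, so ∠FJM = 22.25°.

Therefore, the measure of angle ∠FJM = 22.25°.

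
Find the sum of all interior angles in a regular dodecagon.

The sum of interior angles of an n-sided polygon is (n - 2) * 180.
For n = 12: (12 - 2) * 180 = 10 * 180 = 1800 degrees.

1800 degrees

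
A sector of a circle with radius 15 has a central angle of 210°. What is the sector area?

Sector area = πr² × θ/360
= π × 15² × 7/12
= π × 225 × 7/12
= 525*pi/4

525*pi/4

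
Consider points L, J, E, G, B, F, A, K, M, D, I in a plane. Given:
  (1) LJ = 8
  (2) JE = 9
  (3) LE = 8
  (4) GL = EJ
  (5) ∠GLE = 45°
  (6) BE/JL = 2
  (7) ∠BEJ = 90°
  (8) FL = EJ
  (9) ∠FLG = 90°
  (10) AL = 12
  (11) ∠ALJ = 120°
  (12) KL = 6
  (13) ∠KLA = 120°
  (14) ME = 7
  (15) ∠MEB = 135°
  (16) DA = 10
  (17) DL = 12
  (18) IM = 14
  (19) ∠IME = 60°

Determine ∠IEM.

Step 1: By the law of cosines on triangle EMI: EI² = 7² + 14² − 2·7·14·cos(60°) = 147, so EI = 7·√3.
Step 2: By the inverse law of cosines on triangle IEM: cos(∠IEM) = ((7·√3)² + 7² − 14²) / (2·7·√3·7) = 0/169.74 = 0, so ∠IEM = 90°.

Therefore, the measure of angle ∠IEM = 90°.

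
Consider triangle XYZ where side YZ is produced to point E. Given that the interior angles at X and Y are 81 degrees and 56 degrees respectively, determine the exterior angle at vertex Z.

Exterior angle = 81 + 56 = 137 degrees (exterior angle theorem).

137 degrees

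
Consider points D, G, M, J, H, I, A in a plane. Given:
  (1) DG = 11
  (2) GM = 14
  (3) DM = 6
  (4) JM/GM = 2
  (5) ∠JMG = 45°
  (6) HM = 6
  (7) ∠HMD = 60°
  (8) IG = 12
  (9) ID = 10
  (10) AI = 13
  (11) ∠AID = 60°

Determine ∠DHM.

Step 1: By the law of cosines on triangle HMD: HD² = 6² + 6² − 2·6·6·cos(60°) = 36, so HD = 6.
Step 2: By the inverse law of cosines on triangle DHM: cos(∠DHM) = (6² + 6² − 6²) / (2·6·6) = 36/72 = 0.5, so ∠DHM = 60°.

Therefore, the measure of angle ∠DHM = 60°.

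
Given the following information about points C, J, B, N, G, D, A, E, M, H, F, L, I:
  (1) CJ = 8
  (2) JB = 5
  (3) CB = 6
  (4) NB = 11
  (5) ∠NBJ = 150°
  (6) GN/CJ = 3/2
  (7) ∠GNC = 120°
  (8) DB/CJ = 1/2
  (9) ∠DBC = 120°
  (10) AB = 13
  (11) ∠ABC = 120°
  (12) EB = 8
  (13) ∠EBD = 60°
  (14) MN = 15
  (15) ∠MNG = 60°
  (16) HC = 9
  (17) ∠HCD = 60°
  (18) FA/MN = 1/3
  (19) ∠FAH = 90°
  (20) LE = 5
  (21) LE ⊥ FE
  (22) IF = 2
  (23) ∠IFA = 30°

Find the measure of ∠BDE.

From the given relations: DB = 1/2·CJ = 1/2·8 = 4.
Step 1: By the law of cosines on triangle DBE: DE² = 4² + 8² − 2·4·8·cos(60°) = 48, so DE = 4·√3.
Step 2: By the inverse law of cosines on triangle BDE: cos(∠BDE) = (4² + (4·√3)² − 8²) / (2·4·4·√3) = 0/55.43 = 0, so ∠BDE = 90°.

Therefore, the measure of angle ∠BDE = 90°.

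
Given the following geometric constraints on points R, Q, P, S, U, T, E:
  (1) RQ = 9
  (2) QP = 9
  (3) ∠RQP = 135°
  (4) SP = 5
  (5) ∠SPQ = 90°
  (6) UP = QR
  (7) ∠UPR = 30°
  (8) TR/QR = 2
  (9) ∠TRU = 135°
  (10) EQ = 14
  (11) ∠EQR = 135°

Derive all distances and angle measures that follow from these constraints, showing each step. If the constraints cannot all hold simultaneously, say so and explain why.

The constraints are consistent.

From the given relations:
  UP = QR = 9
  TR = 2·QR = 2·9 = 18

Step 1: From RQ = 9, QP = 9, and ∠RQP = 135°, by the law of cosines:
  RP² = RQ² + QP² - 2·RQ·QP·cos(135°) = 81 + 81 + 114.6 = 276.6
  RP ≈ 16.63

Step 2: From RQ = 9, QE = 14, and ∠RQE = 135°, by the law of cosines:
  RE² = RQ² + QE² - 2·RQ·QE·cos(135°) = 81 + 196 + 178.2 = 455.2
  RE ≈ 21.34

Step 3: From QP = 9, PS = 5, and ∠QPS = 90°, by the law of cosines:
  QS² = QP² + PS² - 2·QP·PS·cos(90°) = 81 + 25 - 0 = 106
  QS = √106

Step 4: From RP = 16.63, PU = 9, and ∠RPU = 30°, by the law of cosines:
  RU² = RP² + PU² - 2·RP·PU·cos(30°) = 276.6 + 81 - 259.2 = 98.32
  RU ≈ 9.92

Step 5: From RE = 21.34, RQ = 9, EQ = 14, by the inverse law of cosines:
  cos(∠ERQ) = (RE² + RQ² - EQ²) / (2·RE·RQ)
  ∠ERQ = 27.65°

Step 6: From RP = 16.63, RQ = 9, PQ = 9, by the inverse law of cosines:
  cos(∠PRQ) = (RP² + RQ² - PQ²) / (2·RP·RQ)
  ∠PRQ = 22.5°

Step 7: From QP = 9, QS = √106, PS = 5, by the inverse law of cosines:
  cos(∠PQS) = (QP² + QS² - PS²) / (2·QP·QS)
  ∠PQS = 29.05°

Step 8: From PQ = 9, PR = 16.63, QR = 9, by the inverse law of cosines:
  cos(∠QPR) = (PQ² + PR² - QR²) / (2·PQ·PR)
  ∠QPR = 22.5°

Step 9: From SP = 5, SQ = √106, PQ = 9, by the inverse law of cosines:
  cos(∠PSQ) = (SP² + SQ² - PQ²) / (2·SP·SQ)
  ∠PSQ = 60.95°

Step 10: From EQ = 14, ER = 21.34, QR = 9, by the inverse law of cosines:
  cos(∠QER) = (EQ² + ER² - QR²) / (2·EQ·ER)
  ∠QER = 17.35°

Step 11: From UR = 9.92, RT = 18, and ∠URT = 135°, by the law of cosines:
  UT² = UR² + RT² - 2·UR·RT·cos(135°) = 98.32 + 324 + 252.4 = 674.7
  UT ≈ 25.98

Step 12: From RP = 16.63, RU = 9.92, PU = 9, by the inverse law of cosines:
  cos(∠PRU) = (RP² + RU² - PU²) / (2·RP·RU)
  ∠PRU = 26.99°

Step 13: From UP = 9, UR = 9.92, PR = 16.63, by the inverse law of cosines:
  cos(∠PUR) = (UP² + UR² - PR²) / (2·UP·UR)
  ∠PUR = 123.01°

Step 14: From UR = 9.92, UT = 25.98, RT = 18, by the inverse law of cosines:
  cos(∠RUT) = (UR² + UT² - RT²) / (2·UR·UT)
  ∠RUT = 29.34°

Step 15: From TR = 18, TU = 25.98, RU = 9.92, by the inverse law of cosines:
  cos(∠RTU) = (TR² + TU² - RU²) / (2·TR·TU)
  ∠RTU = 15.66°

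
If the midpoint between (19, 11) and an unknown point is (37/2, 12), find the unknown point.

Using the midpoint formula: M = ((x1 + x2)/2, (y1 + y2)/2)
We know M = (37/2, 12) and C = (19, 11)
For x: 37/2 = (19 + x2)/2, so x2 = 2*37/2 - 19 = 18
For y: 12 = (11 + y2)/2, so y2 = 2*12 - 11 = 13
B = (18, 13)

(18, 13)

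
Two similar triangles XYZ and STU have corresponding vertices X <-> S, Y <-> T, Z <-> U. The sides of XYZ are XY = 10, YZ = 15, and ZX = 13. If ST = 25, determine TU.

Similar triangles have proportional sides. Setting up the proportion:
ST / XY = TU / YZ
25 / 10 = TU / 15
TU = 15 * 25 / 10 = 75/2.

75/2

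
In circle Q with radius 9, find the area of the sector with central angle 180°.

Sector area = πr² × θ/360
= π × 9² × 1/2
= π × 81 × 1/2
= 81*pi/2

81*pi/2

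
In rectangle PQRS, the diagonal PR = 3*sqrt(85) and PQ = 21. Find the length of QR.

b = sqrt(d^2 - a^2) = sqrt(765 - 441) = sqrt(324) = 18

18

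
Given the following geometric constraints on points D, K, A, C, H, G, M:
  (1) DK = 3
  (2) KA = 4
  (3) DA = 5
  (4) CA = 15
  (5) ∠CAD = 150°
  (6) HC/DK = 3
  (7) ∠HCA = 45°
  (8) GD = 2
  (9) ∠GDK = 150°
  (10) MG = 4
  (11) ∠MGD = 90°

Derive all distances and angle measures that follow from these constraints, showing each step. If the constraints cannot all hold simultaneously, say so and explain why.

The constraints are consistent.

From the given relations:
  HC = 3·DK = 3·3 = 9

Step 1: From DA = 5, AC = 15, and ∠DAC = 150°, by the law of cosines:
  DC² = DA² + AC² - 2·DA·AC·cos(150°) = 25 + 225 + 129.9 = 379.9
  DC ≈ 19.49

Step 2: From DG = 2, GM = 4, and ∠DGM = 90°, by the law of cosines:
  DM² = DG² + GM² - 2·DG·GM·cos(90°) = 4 + 16 - 0 = 20
  DM = 2·√5

Step 3: From KD = 3, DG = 2, and ∠KDG = 150°, by the law of cosines:
  KG² = KD² + DG² - 2·KD·DG·cos(150°) = 9 + 4 + 10.39 = 23.39
  KG ≈ 4.84

Step 4: From AC = 15, CH = 9, and ∠ACH = 45°, by the law of cosines:
  AH² = AC² + CH² - 2·AC·CH·cos(45°) = 225 + 81 - 190.9 = 115.1
  AH ≈ 10.73

Step 5: From DA = 5, DK = 3, AK = 4, by the inverse law of cosines:
  cos(∠ADK) = (DA² + DK² - AK²) / (2·DA·DK)
  ∠ADK = 53.13°

Step 6: From KA = 4, KD = 3, AD = 5, by the inverse law of cosines:
  cos(∠AKD) = (KA² + KD² - AD²) / (2·KA·KD)
  ∠AKD = 90°

Step 7: From AD = 5, AK = 4, DK = 3, by the inverse law of cosines:
  cos(∠DAK) = (AD² + AK² - DK²) / (2·AD·AK)
  ∠DAK = 36.87°

Step 8: From DA = 5, DC = 19.49, AC = 15, by the inverse law of cosines:
  cos(∠ADC) = (DA² + DC² - AC²) / (2·DA·DC)
  ∠ADC = 22.63°

Step 9: From DG = 2, DM = 2·√5, GM = 4, by the inverse law of cosines:
  cos(∠GDM) = (DG² + DM² - GM²) / (2·DG·DM)
  ∠GDM = 63.43°

Step 10: From KD = 3, KG = 4.84, DG = 2, by the inverse law of cosines:
  cos(∠DKG) = (KD² + KG² - DG²) / (2·KD·KG)
  ∠DKG = 11.93°

Step 11: From AC = 15, AH = 10.73, CH = 9, by the inverse law of cosines:
  cos(∠CAH) = (AC² + AH² - CH²) / (2·AC·AH)
  ∠CAH = 36.39°

Step 12: From CA = 15, CD = 19.49, AD = 5, by the inverse law of cosines:
  cos(∠ACD) = (CA² + CD² - AD²) / (2·CA·CD)
  ∠ACD = 7.37°

Step 13: From HA = 10.73, HC = 9, AC = 15, by the inverse law of cosines:
  cos(∠AHC) = (HA² + HC² - AC²) / (2·HA·HC)
  ∠AHC = 98.61°

Step 14: From GD = 2, GK = 4.84, DK = 3, by the inverse law of cosines:
  cos(∠DGK) = (GD² + GK² - DK²) / (2·GD·GK)
  ∠DGK = 18.07°

Step 15: From MD = 2·√5, MG = 4, DG = 2, by the inverse law of cosines:
  cos(∠DMG) = (MD² + MG² - DG²) / (2·MD·MG)
  ∠DMG = 26.57°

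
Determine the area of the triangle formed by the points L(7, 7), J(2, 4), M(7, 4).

Using the Shoelace formula for a triangle:
Area = (1/2)|x0(y1 - y2) + x1(y2 - y0) + x2(y0 - y1)|
Area = (1/2)|7(4 - 4) + 2(4 - 7) + 7(7 - 4)|
Area = (1/2)|0 + -6 + 21|
Area = (1/2)|15|
Area = (1/2)(15)
Area = 15/2

15/2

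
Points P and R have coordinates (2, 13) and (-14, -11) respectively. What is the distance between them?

d = sqrt((-14 - 2)^2 + (-11 - 13)^2)
d = sqrt(-16^2 + -24^2)
d = sqrt(256 + 576)
d = sqrt(832) = 8*sqrt(13)

8*sqrt(13)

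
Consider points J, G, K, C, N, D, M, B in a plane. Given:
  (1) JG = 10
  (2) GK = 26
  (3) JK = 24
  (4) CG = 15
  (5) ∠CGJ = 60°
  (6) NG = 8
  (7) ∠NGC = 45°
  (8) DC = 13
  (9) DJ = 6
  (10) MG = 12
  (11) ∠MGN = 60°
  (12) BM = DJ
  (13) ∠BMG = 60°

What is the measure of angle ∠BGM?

From the given relations: BM = DJ = 6.
Step 1: By the law of cosines on triangle GMB: GB² = 12² + 6² − 2·12·6·cos(60°) = 108, so GB = 6·√3.
Step 2: By the inverse law of cosines on triangle BGM: cos(∠BGM) = ((6·√3)² + 12² − 6²) / (2·6·√3·12) = 216/249.42 = 0.866, so ∠BGM = 30°.

Therefore, the measure of angle ∠BGM = 30°.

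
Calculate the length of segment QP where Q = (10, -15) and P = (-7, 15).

d = sqrt((-17)^2 + (30)^2) = sqrt(1189)

sqrt(1189)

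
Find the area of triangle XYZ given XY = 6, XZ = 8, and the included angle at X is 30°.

Area = (1/2) * XY * XZ * sin(X)
Area = (1/2) * 6 * 8 * sin(30°)
Area = (1/2) * 6 * 8 * 1/2
Area = 12

12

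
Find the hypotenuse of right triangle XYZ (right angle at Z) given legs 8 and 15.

XY = sqrt(8^2 + 15^2) = sqrt(289) = 17

17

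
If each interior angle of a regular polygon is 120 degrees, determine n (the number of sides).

The exterior angle is the supplement of the interior angle: 180 - 120 = 60 degrees.
Since the exterior angles of any convex polygon sum to 360 degrees, the number of sides is 360 / 60 = 6.

6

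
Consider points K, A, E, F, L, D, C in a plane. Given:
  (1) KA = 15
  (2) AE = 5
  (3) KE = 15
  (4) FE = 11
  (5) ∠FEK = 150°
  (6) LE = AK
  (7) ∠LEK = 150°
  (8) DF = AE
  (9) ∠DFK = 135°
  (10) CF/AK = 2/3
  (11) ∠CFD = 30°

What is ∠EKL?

From the given relations: LE = AK = 15.
Step 1: By the law of cosines on triangle KEL: KL² = 15² + 15² − 2·15·15·cos(150°) = 839.71, so KL ≈ 28.98.
Step 2: By the inverse law of cosines on triangle EKL: cos(∠EKL) = (15² + 28.98² − 15²) / (2·15·28.98) = 839.71/869.33 = 0.9659, so ∠EKL = 15°.

Therefore, the measure of angle ∠EKL = 15°.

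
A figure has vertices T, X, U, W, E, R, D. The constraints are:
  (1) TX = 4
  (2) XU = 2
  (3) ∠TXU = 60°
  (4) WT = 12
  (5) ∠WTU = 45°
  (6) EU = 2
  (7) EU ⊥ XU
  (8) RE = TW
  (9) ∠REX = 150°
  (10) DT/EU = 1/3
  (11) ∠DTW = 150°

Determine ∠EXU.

Step 1: By the law of cosines on triangle XUE: XE² = 2² + 2² − 2·2·2·cos(90°) = 8, so XE = 2·√2.
Step 2: By the inverse law of cosines on triangle EXU: cos(∠EXU) = ((2·√2)² + 2² − 2²) / (2·2·√2·2) = 8/11.31 = 0.7071, so ∠EXU = 45°.

Therefore, the measure of angle ∠EXU = 45°.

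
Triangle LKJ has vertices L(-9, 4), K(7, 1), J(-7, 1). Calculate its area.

Using the Shoelace formula for a triangle:
Area = (1/2)|x0(y1 - y2) + x1(y2 - y0) + x2(y0 - y1)|
Area = (1/2)|-9(1 - 1) + 7(1 - 4) + -7(4 - 1)|
Area = (1/2)|0 + -21 + -21|
Area = (1/2)|-42|
Area = (1/2)(42)
Area = 21

21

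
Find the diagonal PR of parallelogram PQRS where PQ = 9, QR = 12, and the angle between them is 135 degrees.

The diagonal of a parallelogram can be found by treating two adjacent sides and the diagonal as a triangle.
Applying the law of cosines with sides 9, 12 and included angle 135°:
d^2 = 81 + 144 - 216*cos(135°) = 108*sqrt(2) + 225
d = 3*sqrt(12*sqrt(2) + 25)

3*sqrt(12*sqrt(2) + 25)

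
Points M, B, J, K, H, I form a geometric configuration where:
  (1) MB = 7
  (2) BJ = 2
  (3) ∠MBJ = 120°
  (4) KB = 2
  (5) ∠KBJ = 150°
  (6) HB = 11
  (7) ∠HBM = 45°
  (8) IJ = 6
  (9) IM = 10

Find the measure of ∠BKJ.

Step 1: By the law of cosines on triangle KBJ: KJ² = 2² + 2² − 2·2·2·cos(150°) = 14.93, so KJ ≈ 3.86.
Step 2: By the inverse law of cosines on triangle BKJ: cos(∠BKJ) = (2² + 3.86² − 2²) / (2·2·3.86) = 14.93/15.45 = 0.9659, so ∠BKJ = 15°.

Therefore, the measure of angle ∠BKJ = 15°.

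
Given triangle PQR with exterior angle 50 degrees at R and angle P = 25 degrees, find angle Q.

The exterior angle theorem states that an exterior angle equals the sum of the two non-adjacent interior angles.
So 50 = 25 + angle Q, which gives angle Q = 50 - 25 = 25 degrees.

25 degrees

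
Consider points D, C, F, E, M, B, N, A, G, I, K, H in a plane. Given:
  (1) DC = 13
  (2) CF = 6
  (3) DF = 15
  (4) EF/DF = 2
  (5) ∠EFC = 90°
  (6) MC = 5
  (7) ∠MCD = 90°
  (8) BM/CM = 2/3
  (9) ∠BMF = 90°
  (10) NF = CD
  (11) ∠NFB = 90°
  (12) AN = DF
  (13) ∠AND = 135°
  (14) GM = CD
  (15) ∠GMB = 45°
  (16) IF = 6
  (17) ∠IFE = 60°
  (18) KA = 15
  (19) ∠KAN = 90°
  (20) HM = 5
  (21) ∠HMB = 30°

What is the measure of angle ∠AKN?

From the given relations: AN = DF = 15.
Step 1: By the law of cosines on triangle KAN: KN² = 15² + 15² − 2·15·15·cos(90°) = 450, so KN = 15·√2.
Step 2: By the inverse law of cosines on triangle AKN: cos(∠AKN) = (15² + (15·√2)² − 15²) / (2·15·15·√2) = 450/636.4 = 0.7071, so ∠AKN = 45°.

Therefore, the measure of angle ∠AKN = 45°.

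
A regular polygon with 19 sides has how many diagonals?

Each of the 19 vertices connects to 16 non-adjacent vertices via diagonals.
Total connections = 19 × 16 = 304, but each diagonal is counted twice.
Number of diagonals = 304 / 2 = 152.

152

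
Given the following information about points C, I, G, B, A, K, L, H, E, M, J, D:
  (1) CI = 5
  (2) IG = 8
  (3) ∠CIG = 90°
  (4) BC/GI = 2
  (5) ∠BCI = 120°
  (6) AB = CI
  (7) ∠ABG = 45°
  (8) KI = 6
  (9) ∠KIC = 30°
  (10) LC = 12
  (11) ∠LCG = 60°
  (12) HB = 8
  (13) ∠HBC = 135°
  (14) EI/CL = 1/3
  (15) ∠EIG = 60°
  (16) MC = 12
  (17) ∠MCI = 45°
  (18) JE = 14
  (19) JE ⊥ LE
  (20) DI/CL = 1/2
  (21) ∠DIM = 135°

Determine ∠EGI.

From the given relations: EI = 1/3·CL = 1/3·12 = 4.
Step 1: By the law of cosines on triangle GIE: GE² = 8² + 4² − 2·8·4·cos(60°) = 48, so GE = 4·√3.
Step 2: By the inverse law of cosines on triangle EGI: cos(∠EGI) = ((4·√3)² + 8² − 4²) / (2·4·√3·8) = 96/110.85 = 0.866, so ∠EGI = 30°.

Therefore, the measure of angle ∠EGI = 30°.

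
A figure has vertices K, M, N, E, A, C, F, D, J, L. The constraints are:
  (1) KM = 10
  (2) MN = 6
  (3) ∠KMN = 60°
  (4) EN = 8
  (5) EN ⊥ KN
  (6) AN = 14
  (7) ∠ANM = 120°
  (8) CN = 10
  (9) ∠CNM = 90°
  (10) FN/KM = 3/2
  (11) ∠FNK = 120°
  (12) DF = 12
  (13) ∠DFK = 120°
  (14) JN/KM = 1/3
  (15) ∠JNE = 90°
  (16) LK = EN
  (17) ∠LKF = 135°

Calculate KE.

Step 1: By the law of cosines on triangle NMK: NK² = 6² + 10² − 2·6·10·cos(60°) = 76, so NK = 2·√19.
Step 2: By the law of cosines on triangle KNE: KE² = (2·√19)² + 8² − 2·2·√19·8·cos(90°) = 140, so KE = 2·√35.

Therefore, the length of KE = 2·√35.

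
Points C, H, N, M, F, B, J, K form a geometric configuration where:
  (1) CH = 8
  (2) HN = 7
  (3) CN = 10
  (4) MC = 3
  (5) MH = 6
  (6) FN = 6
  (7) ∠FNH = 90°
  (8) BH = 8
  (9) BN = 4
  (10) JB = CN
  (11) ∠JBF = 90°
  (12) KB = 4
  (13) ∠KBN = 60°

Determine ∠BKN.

Step 1: By the law of cosines on triangle KBN: KN² = 4² + 4² − 2·4·4·cos(60°) = 16, so KN = 4.
Step 2: By the inverse law of cosines on triangle BKN: cos(∠BKN) = (4² + 4² − 4²) / (2·4·4) = 16/32 = 0.5, so ∠BKN = 60°.

Therefore, the measure of angle ∠BKN = 60°.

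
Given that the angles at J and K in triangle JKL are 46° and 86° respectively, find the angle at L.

By the triangle angle sum property, the three interior angles of any triangle add up to 180°.
We know angle J = 46° and angle K = 86°, so their sum is 132°.
Therefore angle L = 180° - 132° = 48°.

48 degrees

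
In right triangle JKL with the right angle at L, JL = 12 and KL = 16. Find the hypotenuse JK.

JK = sqrt(12^2 + 16^2) = sqrt(400) = 20

20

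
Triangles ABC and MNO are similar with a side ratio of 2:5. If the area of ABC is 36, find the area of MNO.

For similar figures, the area ratio equals the square of the side ratio.
Side ratio (ABC to MNO) = 2:5, so area ratio = 2^2:5^2 = 4:25.
If the area of ABC is 36, then the area of MNO = 36 * (25/4) = 225.

225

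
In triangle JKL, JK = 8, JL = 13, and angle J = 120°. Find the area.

Area = (1/2) * JK * JL * sin(J)
Area = (1/2) * 8 * 13 * sin(120°)
Area = (1/2) * 8 * 13 * sqrt(3)/2
Area = 26*sqrt(3)

26*sqrt(3)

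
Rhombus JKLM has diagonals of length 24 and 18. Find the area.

The diagonals of a rhombus divide it into four right triangles.
Each triangle has legs 24/ 2 = 12 and 18/2 = 9, so each has area (1/2)*12*9 = 54.
Four such triangles give total area = (d1 * d2) / 2 = 216.

216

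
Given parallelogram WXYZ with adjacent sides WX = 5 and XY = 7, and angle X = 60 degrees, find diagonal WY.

The diagonal of a parallelogram can be found by treating two adjacent sides and the diagonal as a triangle.
Applying the law of cosines with sides 5, 7 and included angle 60°:
d^2 = 25 + 49 - 70*cos(60°) = 39
d = sqrt(39)

sqrt(39)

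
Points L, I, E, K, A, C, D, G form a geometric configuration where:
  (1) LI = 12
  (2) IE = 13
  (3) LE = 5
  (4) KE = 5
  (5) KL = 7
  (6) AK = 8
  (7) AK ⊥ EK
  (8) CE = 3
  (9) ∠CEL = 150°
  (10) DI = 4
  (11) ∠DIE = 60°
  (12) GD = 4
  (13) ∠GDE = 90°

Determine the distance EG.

Step 1: By the law of cosines on triangle EID: ED² = 13² + 4² − 2·13·4·cos(60°) = 133, so ED = √133.
Step 2: By the law of cosines on triangle EDG: EG² = √133² + 4² − 2·√133·4·cos(90°) = 149, so EG = √149.

Therefore, the length of EG = √149.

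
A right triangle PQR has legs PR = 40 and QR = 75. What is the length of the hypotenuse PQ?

By the Pythagorean theorem: PQ^2 = PR^2 + QR^2
PQ^2 = 40^2 + 75^2 = 1600 + 5625 = 7225
PQ = sqrt(7225) = 85

85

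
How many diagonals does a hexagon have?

Total line segments between 6 vertices = C(6,2) = 15.
Subtract the 6 sides: 15 - 6 = 9 diagonals.

9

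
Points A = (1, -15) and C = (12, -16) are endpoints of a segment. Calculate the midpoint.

M = ((x₁ + x₂)/2, (y₁ + y₂)/2)
= ((1 + 12)/2, (-15 + -16)/2)
= (13/2, -31/2) = (13/2, -31/2)

(13/2, -31/2)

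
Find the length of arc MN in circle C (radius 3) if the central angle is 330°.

The full circumference is 2πr = 2π(3) = 6*pi.
The arc spans 330° out of 360°, which is a fraction of 11/12.
Arc length = 6*pi × 11/12 = 11*pi/2.

11*pi/2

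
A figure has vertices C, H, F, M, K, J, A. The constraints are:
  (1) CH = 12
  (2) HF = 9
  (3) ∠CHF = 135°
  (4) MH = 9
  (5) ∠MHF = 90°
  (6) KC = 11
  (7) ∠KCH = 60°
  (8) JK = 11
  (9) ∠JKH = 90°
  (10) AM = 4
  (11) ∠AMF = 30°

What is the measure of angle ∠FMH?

Step 1: By the law of cosines on triangle MHF: MF² = 9² + 9² − 2·9·9·cos(90°) = 162, so MF = 9·√2.
Step 2: By the inverse law of cosines on triangle FMH: cos(∠FMH) = ((9·√2)² + 9² − 9²) / (2·9·√2·9) = 162/229.1 = 0.7071, so ∠FMH = 45°.

Therefore, the measure of angle ∠FMH = 45°.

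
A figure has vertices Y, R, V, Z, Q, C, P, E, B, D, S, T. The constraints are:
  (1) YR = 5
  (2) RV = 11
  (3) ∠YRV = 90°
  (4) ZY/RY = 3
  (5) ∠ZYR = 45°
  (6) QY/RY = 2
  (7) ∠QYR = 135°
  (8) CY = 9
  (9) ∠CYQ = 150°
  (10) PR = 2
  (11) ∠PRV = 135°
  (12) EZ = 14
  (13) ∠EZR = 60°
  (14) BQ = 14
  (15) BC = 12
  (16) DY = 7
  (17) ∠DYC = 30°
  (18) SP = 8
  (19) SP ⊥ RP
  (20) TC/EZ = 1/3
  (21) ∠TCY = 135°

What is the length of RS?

Step 1: By the law of cosines on triangle RPS: RS² = 2² + 8² − 2·2·8·cos(90°) = 68, so RS = 2·√17.

Therefore, the length of RS = 2·√17.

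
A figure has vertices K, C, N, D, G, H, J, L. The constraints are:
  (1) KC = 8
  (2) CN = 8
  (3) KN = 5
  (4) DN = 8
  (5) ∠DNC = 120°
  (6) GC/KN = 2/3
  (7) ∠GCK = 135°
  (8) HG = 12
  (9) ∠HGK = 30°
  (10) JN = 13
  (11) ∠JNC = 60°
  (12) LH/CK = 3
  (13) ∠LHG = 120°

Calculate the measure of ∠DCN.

Step 1: By the law of cosines on triangle CND: CD² = 8² + 8² − 2·8·8·cos(120°) = 192, so CD = 8·√3.
Step 2: By the inverse law of cosines on triangle DCN: cos(∠DCN) = ((8·√3)² + 8² − 8²) / (2·8·√3·8) = 192/221.7 = 0.866, so ∠DCN = 30°.

Therefore, the measure of angle ∠DCN = 30°.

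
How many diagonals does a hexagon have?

The number of diagonals in an n-gon is n(n - 3)/2.
For n = 6: 6(6 - 3)/2 = 6 × 3 / 2 = 9.

9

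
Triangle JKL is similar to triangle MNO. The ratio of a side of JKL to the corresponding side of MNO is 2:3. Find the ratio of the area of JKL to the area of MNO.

Area scales with the square of linear dimensions. If every length is multiplied by 2/3, then the area is multiplied by (2/3)^2 = 4/9.
The area ratio is 4:9.

4:9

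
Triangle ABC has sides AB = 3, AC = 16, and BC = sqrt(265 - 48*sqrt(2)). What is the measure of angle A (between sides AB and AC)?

cos(A) = (3² + 16² - (sqrt(265 - 48*sqrt(2)))²) / (2 × 3 × 16) = sqrt(2)/2, so A = arccos(sqrt(2)/2) = 45°.

45°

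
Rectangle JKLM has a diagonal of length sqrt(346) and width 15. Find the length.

The diagonal of a rectangle forms a right triangle with the two sides.
Rearranging the Pythagorean theorem: missing side = sqrt(d^2 - known^2).
= sqrt(346 - 225) = sqrt(121) = 11.

11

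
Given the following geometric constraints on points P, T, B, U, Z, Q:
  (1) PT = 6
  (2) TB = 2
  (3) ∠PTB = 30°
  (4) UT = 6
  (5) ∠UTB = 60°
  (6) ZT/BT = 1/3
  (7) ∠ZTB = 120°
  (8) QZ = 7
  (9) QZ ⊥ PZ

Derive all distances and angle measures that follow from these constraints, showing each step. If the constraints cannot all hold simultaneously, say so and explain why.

The constraints are consistent.

From the given relations:
  ZT = 1/3·BT = 1/3·2 ≈ 0.67

Step 1: From PT = 6, TB = 2, and ∠PTB = 30°, by the law of cosines:
  PB² = PT² + TB² - 2·PT·TB·cos(30°) = 36 + 4 - 20.78 = 19.22
  PB ≈ 4.38

Step 2: From BT = 2, TU = 6, and ∠BTU = 60°, by the law of cosines:
  BU² = BT² + TU² - 2·BT·TU·cos(60°) = 4 + 36 - 12 = 28
  BU = 2·√7

Step 3: From BT = 2, TZ = 0.67, and ∠BTZ = 120°, by the law of cosines:
  BZ² = BT² + TZ² - 2·BT·TZ·cos(120°) = 4 + 0.4444 + 1.333 = 5.778
  BZ = 2/3·√13

Step 4: From PB = 4.38, PT = 6, BT = 2, by the inverse law of cosines:
  cos(∠BPT) = (PB² + PT² - BT²) / (2·PB·PT)
  ∠BPT = 13.19°

Step 5: From BP = 4.38, BT = 2, PT = 6, by the inverse law of cosines:
  cos(∠PBT) = (BP² + BT² - PT²) / (2·BP·BT)
  ∠PBT = 136.81°

Step 6: From BT = 2, BU = 2·√7, TU = 6, by the inverse law of cosines:
  cos(∠TBU) = (BT² + BU² - TU²) / (2·BT·BU)
  ∠TBU = 100.89°

Step 7: From BT = 2, BZ = 2/3·√13, TZ = 0.67, by the inverse law of cosines:
  cos(∠TBZ) = (BT² + BZ² - TZ²) / (2·BT·BZ)
  ∠TBZ = 13.9°

Step 8: From UB = 2·√7, UT = 6, BT = 2, by the inverse law of cosines:
  cos(∠BUT) = (UB² + UT² - BT²) / (2·UB·UT)
  ∠BUT = 19.11°

Step 9: From ZB = 2/3·√13, ZT = 0.67, BT = 2, by the inverse law of cosines:
  cos(∠BZT) = (ZB² + ZT² - BT²) / (2·ZB·ZT)
  ∠BZT = 46.1°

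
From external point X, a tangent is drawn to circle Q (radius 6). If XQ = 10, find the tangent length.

The tangent, radius, and line from the external point to the center form a right triangle.
The right angle is where the tangent meets the radius.
By the Pythagorean theorem: tangent² + 6² = 10²
tangent² = 100 - 36 = 64
tangent = 8

8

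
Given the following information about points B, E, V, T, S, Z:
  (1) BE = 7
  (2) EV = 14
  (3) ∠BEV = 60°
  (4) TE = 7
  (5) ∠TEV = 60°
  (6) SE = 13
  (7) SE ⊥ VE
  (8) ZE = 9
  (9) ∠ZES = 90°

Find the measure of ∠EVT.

Step 1: By the law of cosines on triangle VET: VT² = 14² + 7² − 2·14·7·cos(60°) = 147, so VT = 7·√3.
Step 2: By the inverse law of cosines on triangle EVT: cos(∠EVT) = (14² + (7·√3)² − 7²) / (2·14·7·√3) = 294/339.48 = 0.866, so ∠EVT = 30°.

Therefore, the measure of angle ∠EVT = 30°.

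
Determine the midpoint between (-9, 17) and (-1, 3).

The midpoint is the average of the coordinates:
x: (-9 + -1)/2 = -5
y: (17 + 3)/2 = 10
Midpoint = (-5, 10)

(-5, 10)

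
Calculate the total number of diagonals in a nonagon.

Each of the 9 vertices connects to 6 non-adjacent vertices via diagonals.
Total connections = 9 × 6 = 54, but each diagonal is counted twice.
Number of diagonals = 54 / 2 = 27.

27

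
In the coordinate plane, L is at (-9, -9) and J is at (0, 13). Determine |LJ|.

d = sqrt((0 - -9)^2 + (13 - -9)^2)
d = sqrt(9^2 + 22^2)
d = sqrt(81 + 484)
d = sqrt(565)

sqrt(565)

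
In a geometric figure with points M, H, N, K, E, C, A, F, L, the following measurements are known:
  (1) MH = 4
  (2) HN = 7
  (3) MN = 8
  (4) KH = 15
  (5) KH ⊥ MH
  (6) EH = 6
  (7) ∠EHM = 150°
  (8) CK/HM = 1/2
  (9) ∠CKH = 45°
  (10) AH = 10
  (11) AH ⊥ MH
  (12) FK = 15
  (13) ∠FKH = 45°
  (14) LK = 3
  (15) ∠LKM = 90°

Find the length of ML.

Step 1: By the law of cosines on triangle KHM: KM² = 15² + 4² − 2·15·4·cos(90°) = 241, so KM ≈ 15.52.
Step 2: By the law of cosines on triangle MKL: ML² = 15.52² + 3² − 2·15.52·3·cos(90°) = 250, so ML = 5·√10.

Therefore, the length of ML = 5·√10.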